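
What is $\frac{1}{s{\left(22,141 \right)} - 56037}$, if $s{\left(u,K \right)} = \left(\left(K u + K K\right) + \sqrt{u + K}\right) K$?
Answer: $\frac{1061522}{3380485789251} - \frac{47 \sqrt{163}}{3380485789251} \approx 3.1384 \cdot 10^{-7}$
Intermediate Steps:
$s{\left(u,K \right)} = K \left(K^{2} + \sqrt{K + u} + K u\right)$ ($s{\left(u,K \right)} = \left(\left(K u + K^{2}\right) + \sqrt{K + u}\right) K = \left(\left(K^{2} + K u\right) + \sqrt{K + u}\right) K = \left(K^{2} + \sqrt{K + u} + K u\right) K = K \left(K^{2} + \sqrt{K + u} + K u\right)$)
$\frac{1}{s{\left(22,141 \right)} - 56037} = \frac{1}{141 \left(141^{2} + \sqrt{141 + 22} + 141 \cdot 22\right) - 56037} = \frac{1}{141 \left(19881 + \sqrt{163} + 3102\right) - 56037} = \frac{1}{141 \left(22983 + \sqrt{163}\right) - 56037} = \frac{1}{\left(3240603 + 141 \sqrt{163}\right) - 56037} = \frac{1}{3184566 + 141 \sqrt{163}}$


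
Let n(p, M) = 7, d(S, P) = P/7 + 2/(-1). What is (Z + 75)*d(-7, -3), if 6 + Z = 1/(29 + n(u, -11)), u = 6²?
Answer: -6035/36 ≈ -167.64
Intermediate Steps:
u = 36
d(S, P) = -2 + P/7 (d(S, P) = P*(⅐) + 2*(-1) = P/7 - 2 = -2 + P/7)
Z = -215/36 (Z = -6 + 1/(29 + 7) = -6 + 1/36 = -215/36 ≈ -5.9722)
(Z + 75)*d(-7, -3) = (-215/36 + 75)*(-2 + (⅐)*(-3)) = 2485*(-2 - 3/7)/36 = (2485/36)*(-17/7) = -6035/36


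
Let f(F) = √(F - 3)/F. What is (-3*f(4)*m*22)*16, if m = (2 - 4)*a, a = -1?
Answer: -528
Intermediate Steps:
f(F) = √(-3 + F)/F
m = 2 (m = (2 - 4)*(-1) = -2*(-1) = 2)
(-3*f(4)*m*22)*16 = (-3*√(-3 + 4)/4*2*22)*16 = (-3*√1/4*2*22)*16 = (-3*(¼)*1*2*22)*16 = (-3*2/4*22)*16 = (-3*½*22)*16 = -3/2*22*16 = -33*16 = -528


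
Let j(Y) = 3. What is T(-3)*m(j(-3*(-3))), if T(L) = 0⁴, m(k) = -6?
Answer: 0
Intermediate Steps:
T(L) = 0
T(-3)*m(j(-3*(-3))) = 0*(-6) = 0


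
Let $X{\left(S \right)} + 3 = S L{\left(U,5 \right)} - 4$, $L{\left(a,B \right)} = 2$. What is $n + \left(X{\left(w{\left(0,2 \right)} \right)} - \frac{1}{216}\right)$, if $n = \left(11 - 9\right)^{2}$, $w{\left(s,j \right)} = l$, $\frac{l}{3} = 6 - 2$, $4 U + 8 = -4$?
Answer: $\frac{4535}{216} \approx 20.995$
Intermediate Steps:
$U = -3$ ($U = -2 + \frac{1}{4} \left(-4\right) = -2 - 1 = -3$)
$l = 12$ ($l = 3 \left(6 - 2\right) = 3 \cdot 4 = 12$)
$w{\left(s,j \right)} = 12$
$n = 4$ ($n = 2^{2} = 4$)
$X{\left(S \right)} = -7 + 2 S$ ($X{\left(S \right)} = -3 + \left(S 2 - 4\right) = -3 + \left(2 S - 4\right) = -3 + \left(-4 + 2 S\right) = -7 + 2 S$)
$n + \left(X{\left(w{\left(0,2 \right)} \right)} - \frac{1}{216}\right) = 4 + \left(\left(-7 + 2 \cdot 12\right) - \frac{1}{216}\right) = 4 + \left(\left(-7 + 24\right) - \frac{1}{216}\right) = 4 + \left(17 - \frac{1}{216}\right) = 4 + \frac{3671}{216} = \frac{4535}{216}$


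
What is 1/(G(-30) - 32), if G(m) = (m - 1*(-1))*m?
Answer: 1/838 ≈ 0.0011933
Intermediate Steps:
G(m) = m*(1 + m) (G(m) = (m + 1)*m = (1 + m)*m = m*(1 + m))
1/(G(-30) - 32) = 1/(-30*(1 - 30) - 32) = 1/(-30*(-29) - 32) = 1/(870 - 32) = 1/838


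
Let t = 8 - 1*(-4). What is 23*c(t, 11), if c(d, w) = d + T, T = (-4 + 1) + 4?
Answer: 299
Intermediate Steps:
T = 1 (T = -3 + 4 = 1)
t = 12 (t = 8 + 4 = 12)
c(d, w) = 1 + d (c(d, w) = d + 1 = 1 + d)
23*c(t, 11) = 23*(1 + 12) = 23*13 = 299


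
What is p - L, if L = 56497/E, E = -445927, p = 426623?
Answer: 190242771018/445927 ≈ 4.2662e+5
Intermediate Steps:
L = -56497/445927 (L = 56497/(-445927) = 56497*(-1/445927) = -56497/445927 ≈ -0.12670)
p - L = 426623 - 1*(-56497/445927) = 426623 + 56497/445927 = 190242771018/445927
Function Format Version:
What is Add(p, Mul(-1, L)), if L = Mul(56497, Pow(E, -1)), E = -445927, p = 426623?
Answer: Rational(190242771018, 445927) ≈ 4.2662e+5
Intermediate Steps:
L = Rational(-56497, 445927) (L = Mul(56497, Pow(-445927, -1)) = Mul(56497, Rational(-1, 445927)) = Rational(-56497, 445927) ≈ -0.12670)
Add(p, Mul(-1, L)) = Add(426623, Mul(-1, Rational(-56497, 445927))) = Add(426623, Rational(56497, 445927)) = Rational(190242771018, 445927)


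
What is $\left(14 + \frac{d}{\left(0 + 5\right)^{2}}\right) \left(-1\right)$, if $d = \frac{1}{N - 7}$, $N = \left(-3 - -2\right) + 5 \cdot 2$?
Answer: $- \frac{701}{50} \approx -14.02$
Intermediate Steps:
$N = 9$ ($N = \left(-3 + 2\right) + 10 = -1 + 10 = 9$)
$d = \frac{1}{2}$ ($d = \frac{1}{9 - 7} = \frac{1}{2} \approx 0.5$)
$\left(14 + \frac{d}{\left(0 + 5\right)^{2}}\right) \left(-1\right) = \left(14 + \frac{1}{2 \left(0 + 5\right)^{2}}\right) \left(-1\right) = \left(14 + \frac{1}{2 \cdot 5^{2}}\right) \left(-1\right) = \left(14 + \frac{1}{2 \cdot 25}\right) \left(-1\right) = \left(14 + \frac{1}{2} \cdot \frac{1}{25}\right) \left(-1\right) = \left(14 + \frac{1}{50}\right) \left(-1\right) = \frac{701}{50} \left(-1\right) = - \frac{701}{50}$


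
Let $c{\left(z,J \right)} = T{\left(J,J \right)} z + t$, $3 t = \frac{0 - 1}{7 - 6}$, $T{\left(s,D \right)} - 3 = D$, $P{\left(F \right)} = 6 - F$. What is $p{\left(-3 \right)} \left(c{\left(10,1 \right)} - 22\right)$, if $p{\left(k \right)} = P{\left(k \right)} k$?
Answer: $-477$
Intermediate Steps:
$T{\left(s,D \right)} = 3 + D$
$p{\left(k \right)} = k \left(6 - k\right)$ ($p{\left(k \right)} = \left(6 - k\right) k = k \left(6 - k\right)$)
$t = - \frac{1}{3}$ ($t = \frac{\left(0 - 1\right) \frac{1}{7 - 6}}{3} = \frac{\left(-1\right) 1^{-1}}{3} = \frac{\left(-1\right) 1}{3} = \frac{1}{3} \left(-1\right) = - \frac{1}{3} \approx -0.33333$)
$c{\left(z,J \right)} = - \frac{1}{3} + z \left(3 + J\right)$ ($c{\left(z,J \right)} = \left(3 + J\right) z - \frac{1}{3} = z \left(3 + J\right) - \frac{1}{3} = - \frac{1}{3} + z \left(3 + J\right)$)
$p{\left(-3 \right)} \left(c{\left(10,1 \right)} - 22\right) = - 3 \left(6 - -3\right) \left(\left(- \frac{1}{3} + 10 \left(3 + 1\right)\right) - 22\right) = - 3 \left(6 + 3\right) \left(\left(- \frac{1}{3} + 10 \cdot 4\right) - 22\right) = \left(-3\right) 9 \left(\left(- \frac{1}{3} + 40\right) - 22\right) = - 27 \left(\frac{119}{3} - 22\right) = \left(-27\right) \frac{53}{3} = -477$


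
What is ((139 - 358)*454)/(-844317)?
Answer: 33142/281439 ≈ 0.11776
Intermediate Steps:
((139 - 358)*454)/(-844317) = -219*454*(-1/844317) = -99426*(-1/844317) = 33142/281439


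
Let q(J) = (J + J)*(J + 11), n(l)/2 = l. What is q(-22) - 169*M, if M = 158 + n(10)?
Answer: -29598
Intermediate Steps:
n(l) = 2*l
M = 178 (M = 158 + 2*10 = 158 + 20 = 178)
q(J) = 2*J*(11 + J) (q(J) = (2*J)*(11 + J) = 2*J*(11 + J))
q(-22) - 169*M = 2*(-22)*(11 - 22) - 169*178 = 2*(-22)*(-11) - 30082 = 484 - 30082 = -29598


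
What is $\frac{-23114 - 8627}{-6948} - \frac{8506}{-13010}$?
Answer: $\frac{236025049}{45196740} \approx 5.2222$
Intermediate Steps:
$\frac{-23114 - 8627}{-6948} - \frac{8506}{-13010} = \left(-23114 - 8627\right) \left(- \frac{1}{6948}\right) - - \frac{4253}{6505} = \left(-31741\right) \left(- \frac{1}{6948}\right) + \frac{4253}{6505} = \frac{31741}{6948} + \frac{4253}{6505} = \frac{236025049}{45196740}$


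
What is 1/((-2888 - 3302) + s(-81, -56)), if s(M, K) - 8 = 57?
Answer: -1/6125 ≈ -0.00016327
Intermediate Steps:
s(M, K) = 65 (s(M, K) = 8 + 57 = 65)
1/((-2888 - 3302) + s(-81, -56)) = 1/((-2888 - 3302) + 65) = 1/(-6190 + 65) = 1/(-6125) = -1/6125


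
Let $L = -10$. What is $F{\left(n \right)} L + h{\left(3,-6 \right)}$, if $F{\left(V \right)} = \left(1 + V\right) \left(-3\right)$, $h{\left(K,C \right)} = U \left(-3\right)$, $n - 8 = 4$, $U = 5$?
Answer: $375$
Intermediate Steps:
$n = 12$ ($n = 8 + 4 = 12$)
$h{\left(K,C \right)} = -15$ ($h{\left(K,C \right)} = 5 \left(-3\right) = -15$)
$F{\left(V \right)} = -3 - 3 V$
$F{\left(n \right)} L + h{\left(3,-6 \right)} = \left(-3 - 36\right) \left(-10\right) - 15 = \left(-39\right) \left(-10\right) - 15 = 390 - 15 = 375$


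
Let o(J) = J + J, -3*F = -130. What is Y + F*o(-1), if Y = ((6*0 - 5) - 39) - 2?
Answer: -398/3 ≈ -132.67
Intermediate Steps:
F = 130/3 (F = -1/3*(-130) = 130/3 ≈ 43.333)
Y = -46 (Y = ((0 - 5) - 39) - 2 = (-5 - 39) - 2 = -44 - 2 = -46)
o(J) = 2*J
Y + F*o(-1) = -46 + 130*(2*(-1))/3 = -46 + (130/3)*(-2) = -46 - 260/3 = -398/3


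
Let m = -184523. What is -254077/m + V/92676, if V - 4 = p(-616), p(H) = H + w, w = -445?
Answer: 23351799241/17100853548 ≈ 1.3655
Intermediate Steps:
p(H) = -445 + H (p(H) = H - 445 = -445 + H)
V = -1057 (V = 4 + (-445 - 616) = 4 - 1061 = -1057)
-254077/m + V/92676 = -254077/(-184523) - 1057/92676 = -254077*(-1/184523) - 1057*1/92676 = 254077/184523 - 1057/92676 = 23351799241/17100853548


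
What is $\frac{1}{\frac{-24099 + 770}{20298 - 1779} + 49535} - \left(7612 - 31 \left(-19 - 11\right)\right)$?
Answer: $- \frac{7835707581593}{917315336} \approx -8542.0$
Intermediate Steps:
$\frac{1}{\frac{-24099 + 770}{20298 - 1779} + 49535} - \left(7612 - 31 \left(-19 - 11\right)\right) = \frac{1}{- \frac{23329}{18519} + 49535} + \left(31 \left(-30\right) - 7612\right) = \frac{1}{\left(-23329\right) \frac{1}{18519} + 49535} - 8542 = \frac{1}{- \frac{23329}{18519} + 49535} - 8542 = \frac{1}{\frac{917315336}{18519}} - 8542 = \frac{18519}{917315336} - 8542 = - \frac{7835707581593}{917315336}$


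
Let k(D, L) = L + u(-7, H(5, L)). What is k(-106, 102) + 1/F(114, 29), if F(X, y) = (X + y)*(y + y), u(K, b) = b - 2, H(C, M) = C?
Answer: 870871/8294 ≈ 105.00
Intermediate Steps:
u(K, b) = -2 + b
k(D, L) = 3 + L (k(D, L) = L + (-2 + 5) = L + 3 = 3 + L)
F(X, y) = 2*y*(X + y) (F(X, y) = (X + y)*(2*y) = 2*y*(X + y))
k(-106, 102) + 1/F(114, 29) = (3 + 102) + 1/(2*29*(114 + 29)) = 105 + 1/(2*29*143) = 105 + 1/8294 = 870871/8294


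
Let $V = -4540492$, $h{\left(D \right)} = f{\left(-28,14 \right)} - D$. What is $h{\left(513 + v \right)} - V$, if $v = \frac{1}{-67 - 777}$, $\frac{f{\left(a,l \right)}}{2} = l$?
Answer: $\frac{3831765909}{844} \approx 4.54 \cdot 10^{6}$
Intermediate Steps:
$f{\left(a,l \right)} = 2 l$
$v = - \frac{1}{844}$ ($v = \frac{1}{-844} = - \frac{1}{844} \approx -0.0011848$)
$h{\left(D \right)} = 28 - D$ ($h{\left(D \right)} = 2 \cdot 14 - D = 28 - D$)
$h{\left(513 + v \right)} - V = \left(28 - \left(513 - \frac{1}{844}\right)\right) - -4540492 = \left(28 - \frac{432971}{844}\right) + 4540492 = - \frac{409339}{844} + 4540492 = \frac{3831765909}{844}$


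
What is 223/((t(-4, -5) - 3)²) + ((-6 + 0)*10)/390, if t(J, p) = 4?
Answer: 2897/13 ≈ 222.85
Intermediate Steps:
223/((t(-4, -5) - 3)²) + ((-6 + 0)*10)/390 = 223/((4 - 3)²) + ((-6 + 0)*10)/390 = 223/(1²) - 6*10*(1/390) = 223/1 - 60*1/390 = 223*1 - 2/13 = 223 - 2/13 = 2897/13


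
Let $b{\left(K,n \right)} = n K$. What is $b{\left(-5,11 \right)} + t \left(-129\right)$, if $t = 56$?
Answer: $-7279$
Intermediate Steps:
$b{\left(K,n \right)} = K n$
$b{\left(-5,11 \right)} + t \left(-129\right) = \left(-5\right) 11 + 56 \left(-129\right) = -55 - 7224 = -7279$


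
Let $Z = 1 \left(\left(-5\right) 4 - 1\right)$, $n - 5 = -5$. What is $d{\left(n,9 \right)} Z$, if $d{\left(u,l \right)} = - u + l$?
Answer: $-189$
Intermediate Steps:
$n = 0$ ($n = 5 - 5 = 0$)
$d{\left(u,l \right)} = l - u$
$Z = -21$ ($Z = 1 \left(-20 - 1\right) = 1 \left(-21\right) = -21$)
$d{\left(n,9 \right)} Z = \left(9 - 0\right) \left(-21\right) = \left(9 + 0\right) \left(-21\right) = 9 \left(-21\right) = -189$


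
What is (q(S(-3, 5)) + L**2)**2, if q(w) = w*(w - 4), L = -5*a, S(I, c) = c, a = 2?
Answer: 11025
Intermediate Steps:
L = -10 (L = -5*2 = -10)
q(w) = w*(-4 + w)
(q(S(-3, 5)) + L**2)**2 = (5*(-4 + 5) + (-10)**2)**2 = (5*1 + 100)**2 = (5 + 100)**2 = 105**2 = 11025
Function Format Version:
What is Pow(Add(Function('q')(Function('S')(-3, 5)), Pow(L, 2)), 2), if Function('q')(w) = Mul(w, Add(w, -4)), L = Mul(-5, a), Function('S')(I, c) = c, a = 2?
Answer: 11025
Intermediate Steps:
L = -10 (L = Mul(-5, 2) = -10)
Function('q')(w) = Mul(w, Add(-4, w))
Pow(Add(Function('q')(Function('S')(-3, 5)), Pow(L, 2)), 2) = Pow(Add(Mul(5, Add(-4, 5)), Pow(-10, 2)), 2) = Pow(Add(Mul(5, 1), 100), 2) = Pow(Add(5, 100), 2) = Pow(105, 2) = 11025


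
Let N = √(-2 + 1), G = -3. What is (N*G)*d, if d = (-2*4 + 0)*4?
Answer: 96*I ≈ 96.0*I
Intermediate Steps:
N = I (N = √(-1) = I ≈ 1.0*I)
d = -32 (d = (-8 + 0)*4 = -8*4 = -32)
(N*G)*d = (I*(-3))*(-32) = -3*I*(-32) = 96*I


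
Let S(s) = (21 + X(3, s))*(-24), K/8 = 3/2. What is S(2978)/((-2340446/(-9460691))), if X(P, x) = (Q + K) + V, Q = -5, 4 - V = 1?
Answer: -3519377052/1170223 ≈ -3007.4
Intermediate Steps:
V = 3 (V = 4 - 1*1 = 4 - 1 = 3)
K = 12 (K = 8*(3/2) = 12)
X(P, x) = 10 (X(P, x) = (-5 + 12) + 3 = 7 + 3 = 10)
S(s) = -744 (S(s) = (21 + 10)*(-24) = 31*(-24) = -744)
S(2978)/((-2340446/(-9460691))) = -744/((-2340446/(-9460691))) = -744/((-2340446*(-1/9460691))) = -744/2340446/9460691 = -744*9460691/2340446 = -3519377052/1170223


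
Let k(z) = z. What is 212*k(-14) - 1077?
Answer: -4045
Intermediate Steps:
212*k(-14) - 1077 = 212*(-14) - 1077 = -2968 - 1077 = -4045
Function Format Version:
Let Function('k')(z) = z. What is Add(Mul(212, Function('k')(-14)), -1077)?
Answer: -4045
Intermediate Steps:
Add(Mul(212, Function('k')(-14)), -1077) = Add(Mul(212, -14), -1077) = Add(-2968, -1077) = -4045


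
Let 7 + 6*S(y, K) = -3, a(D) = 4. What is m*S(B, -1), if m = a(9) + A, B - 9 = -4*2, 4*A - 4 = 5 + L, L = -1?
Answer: -10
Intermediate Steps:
A = 2 (A = 1 + (5 - 1)/4 = 1 + (¼)*4 = 1 + 1 = 2)
B = 1 (B = 9 - 4*2 = 9 - 8 = 1)
m = 6 (m = 4 + 2 = 6)
S(y, K) = -5/3 (S(y, K) = -7/6 + (⅙)*(-3) = -7/6 - ½ = -5/3)
m*S(B, -1) = 6*(-5/3) = -10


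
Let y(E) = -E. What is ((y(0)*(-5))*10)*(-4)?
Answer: 0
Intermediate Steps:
((y(0)*(-5))*10)*(-4) = ((-1*0*(-5))*10)*(-4) = ((0*(-5))*10)*(-4) = (0*10)*(-4) = 0*(-4) = 0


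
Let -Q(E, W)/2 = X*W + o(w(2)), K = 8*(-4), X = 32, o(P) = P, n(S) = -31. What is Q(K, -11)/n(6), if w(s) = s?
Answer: -700/31 ≈ -22.581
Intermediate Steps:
K = -32
Q(E, W) = -4 - 64*W (Q(E, W) = -2*(32*W + 2) = -2*(2 + 32*W) = -4 - 64*W)
Q(K, -11)/n(6) = (-4 - 64*(-11))/(-31) = (-4 + 704)*(-1/31) = 700*(-1/31) = -700/31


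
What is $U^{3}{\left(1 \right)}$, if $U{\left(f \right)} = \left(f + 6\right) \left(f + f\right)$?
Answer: $2744$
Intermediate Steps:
$U{\left(f \right)} = 2 f \left(6 + f\right)$ ($U{\left(f \right)} = \left(6 + f\right) 2 f = 2 f \left(6 + f\right)$)
$U^{3}{\left(1 \right)} = \left(2 \cdot 1 \left(6 + 1\right)\right)^{3} = \left(2 \cdot 1 \cdot 7\right)^{3} = 14^{3} = 2744$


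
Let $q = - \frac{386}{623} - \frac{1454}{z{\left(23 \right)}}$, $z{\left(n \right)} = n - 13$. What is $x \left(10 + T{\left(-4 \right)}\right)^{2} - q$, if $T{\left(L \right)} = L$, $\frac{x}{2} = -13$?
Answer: $- \frac{2460789}{3115} \approx -789.98$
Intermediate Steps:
$x = -26$ ($x = 2 \left(-13\right) = -26$)
$z{\left(n \right)} = -13 + n$
$q = - \frac{454851}{3115}$ ($q = - \frac{386}{623} - \frac{1454}{-13 + 23} = \left(-386\right) \frac{1}{623} - \frac{1454}{10} = - \frac{386}{623} - \frac{727}{5} = - \frac{454851}{3115} \approx -146.02$)
$x \left(10 + T{\left(-4 \right)}\right)^{2} - q = - 26 \left(10 - 4\right)^{2} - - \frac{454851}{3115} = - 26 \cdot 6^{2} + \frac{454851}{3115} = \left(-26\right) 36 + \frac{454851}{3115} = -936 + \frac{454851}{3115} = - \frac{2460789}{3115}$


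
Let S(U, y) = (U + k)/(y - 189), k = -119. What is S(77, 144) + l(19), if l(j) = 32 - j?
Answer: 209/15 ≈ 13.933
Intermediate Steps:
S(U, y) = (-119 + U)/(-189 + y) (S(U, y) = (U - 119)/(y - 189) = (-119 + U)/(-189 + y))
S(77, 144) + l(19) = (-119 + 77)/(-189 + 144) + (32 - 1*19) = -42/(-45) + (32 - 19) = -1/45*(-42) + 13 = 14/15 + 13 = 209/15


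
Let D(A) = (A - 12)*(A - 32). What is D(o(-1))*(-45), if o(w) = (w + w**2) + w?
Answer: -19305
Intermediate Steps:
o(w) = w**2 + 2*w
D(A) = (-32 + A)*(-12 + A) (D(A) = (-12 + A)*(-32 + A) = (-32 + A)*(-12 + A))
D(o(-1))*(-45) = (384 + (-(2 - 1))**2 - (-44)*(2 - 1))*(-45) = (384 + (-1*1)**2 - (-44))*(-45) = (384 + (-1)**2 - 44*(-1))*(-45) = (384 + 1 + 44)*(-45) = 429*(-45) = -19305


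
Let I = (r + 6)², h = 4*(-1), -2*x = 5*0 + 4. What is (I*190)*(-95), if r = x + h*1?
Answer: 0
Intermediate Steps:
x = -2 (x = -(5*0 + 4)/2 = -(0 + 4)/2 = -½*4 = -2)
h = -4
r = -6 (r = -2 - 4*1 = -2 - 4 = -6)
I = 0 (I = (-6 + 6)² = 0² = 0)
(I*190)*(-95) = (0*190)*(-95) = 0*(-95) = 0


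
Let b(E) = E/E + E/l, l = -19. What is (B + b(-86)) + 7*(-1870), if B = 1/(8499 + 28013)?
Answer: -9077065741/693728 ≈ -13084.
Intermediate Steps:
B = 1/36512 ≈ 2.7388e-5
b(E) = 1 - E/19 (b(E) = E/E + E/(-19) = 1 + E*(-1/19) = 1 - E/19)
(B + b(-86)) + 7*(-1870) = (1/36512 + (1 - 1/19*(-86))) + 7*(-1870) = (1/36512 + (1 + 86/19)) - 13090 = (1/36512 + 105/19) - 13090 = 3833779/693728 - 13090 = -9077065741/693728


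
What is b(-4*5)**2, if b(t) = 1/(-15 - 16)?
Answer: 1/961 ≈ 0.0010406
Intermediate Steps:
b(t) = -1/31 (b(t) = 1/(-31) = -1/31)
b(-4*5)**2 = (-1/31)**2 = 1/961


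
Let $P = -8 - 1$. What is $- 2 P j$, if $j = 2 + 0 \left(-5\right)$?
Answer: $36$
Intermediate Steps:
$j = 2$ ($j = 2 + 0 = 2$)
$P = -9$
$- 2 P j = \left(-2\right) \left(-9\right) 2 = 18 \cdot 2 = 36$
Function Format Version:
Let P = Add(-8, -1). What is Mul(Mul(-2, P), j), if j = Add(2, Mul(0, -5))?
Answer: 36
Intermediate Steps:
j = 2 (j = Add(2, 0) = 2)
P = -9
Mul(Mul(-2, P), j) = Mul(Mul(-2, -9), 2) = Mul(18, 2) = 36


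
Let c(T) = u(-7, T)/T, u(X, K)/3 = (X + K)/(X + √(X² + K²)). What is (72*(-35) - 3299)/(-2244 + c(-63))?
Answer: 233218868883/89936719438 + 610995*√82/89936719438 ≈ 2.5932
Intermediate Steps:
u(X, K) = 3*(K + X)/(X + √(K² + X²)) (u(X, K) = 3*((X + K)/(X + √(X² + K²))) = 3*((K + X)/(X + √(K² + X²))) = 3*(K + X)/(X + √(K² + X²)))
c(T) = 3*(-7 + T)/(T*(-7 + √(49 + T²))) (c(T) = (3*(T - 7)/(-7 + √(T² + (-7)²)))/T = (3*(-7 + T)/(-7 + √(T² + 49)))/T = (3*(-7 + T)/(-7 + √(49 + T²)))/T = 3*(-7 + T)/(T*(-7 + √(49 + T²))))
(72*(-35) - 3299)/(-2244 + c(-63)) = (72*(-35) - 3299)/(-2244 + 3*(-7 - 63)/(-63*(-7 + √(49 + (-63)²)))) = (-2520 - 3299)/(-2244 + 3*(-1/63)*(-70)/(-7 + √(49 + 3969))) = -5819/(-2244 + 3*(-1/63)*(-70)/(-7 + √4018)) = -5819/(-2244 + 3*(-1/63)*(-70)/(-7 + 7*√82)) = -5819/(-2244 + 10/(3*(-7 + 7*√82)))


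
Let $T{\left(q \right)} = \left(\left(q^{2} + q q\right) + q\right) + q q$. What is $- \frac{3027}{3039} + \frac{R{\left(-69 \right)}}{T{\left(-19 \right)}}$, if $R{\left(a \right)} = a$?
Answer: $- \frac{1143473}{1077832} \approx -1.0609$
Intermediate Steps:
$T{\left(q \right)} = q + 3 q^{2}$ ($T{\left(q \right)} = \left(\left(q^{2} + q^{2}\right) + q\right) + q^{2} = \left(2 q^{2} + q\right) + q^{2} = \left(q + 2 q^{2}\right) + q^{2} = q + 3 q^{2}$)
$- \frac{3027}{3039} + \frac{R{\left(-69 \right)}}{T{\left(-19 \right)}} = - \frac{3027}{3039} - \frac{69}{\left(-19\right) \left(1 + 3 \left(-19\right)\right)} = \left(-3027\right) \frac{1}{3039} - \frac{69}{\left(-19\right) \left(1 - 57\right)} = - \frac{1009}{1013} - \frac{69}{\left(-19\right) \left(-56\right)} = - \frac{1009}{1013} - \frac{69}{1064} = - \frac{1143473}{1077832}$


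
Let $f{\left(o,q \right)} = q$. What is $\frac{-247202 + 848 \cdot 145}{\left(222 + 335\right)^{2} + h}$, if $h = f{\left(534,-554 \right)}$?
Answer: $- \frac{124242}{309695} \approx -0.40118$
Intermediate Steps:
$h = -554$
$\frac{-247202 + 848 \cdot 145}{\left(222 + 335\right)^{2} + h} = \frac{-247202 + 848 \cdot 145}{\left(222 + 335\right)^{2} - 554} = \frac{-247202 + 122960}{557^{2} - 554} = - \frac{124242}{310249 - 554} = - \frac{124242}{309695}$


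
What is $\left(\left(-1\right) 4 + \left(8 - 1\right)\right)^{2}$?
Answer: $9$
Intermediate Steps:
$\left(\left(-1\right) 4 + \left(8 - 1\right)\right)^{2} = \left(-4 + \left(8 - 1\right)\right)^{2} = \left(-4 + 7\right)^{2} = 3^{2} = 9$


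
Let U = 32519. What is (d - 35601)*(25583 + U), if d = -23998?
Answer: -3462821098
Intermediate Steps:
(d - 35601)*(25583 + U) = (-23998 - 35601)*(25583 + 32519) = -59599*58102 = -3462821098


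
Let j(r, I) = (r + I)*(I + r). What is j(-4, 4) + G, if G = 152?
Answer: 152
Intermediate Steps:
j(r, I) = (I + r)² (j(r, I) = (I + r)*(I + r) = (I + r)²)
j(-4, 4) + G = (4 - 4)² + 152 = 0² + 152 = 0 + 152 = 152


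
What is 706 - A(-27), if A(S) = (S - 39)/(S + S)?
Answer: 6343/9 ≈ 704.78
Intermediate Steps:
A(S) = (-39 + S)/(2*S) (A(S) = (-39 + S)/((2*S)) = (-39 + S)*(1/(2*S)) = (-39 + S)/(2*S))
706 - A(-27) = 706 - (-39 - 27)/(2*(-27)) = 706 - (-1)*(-66)/(2*27) = 706 - 1*11/9 = 706 - 11/9 = 6343/9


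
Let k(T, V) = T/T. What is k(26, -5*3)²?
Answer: 1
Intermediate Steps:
k(T, V) = 1
k(26, -5*3)² = 1² = 1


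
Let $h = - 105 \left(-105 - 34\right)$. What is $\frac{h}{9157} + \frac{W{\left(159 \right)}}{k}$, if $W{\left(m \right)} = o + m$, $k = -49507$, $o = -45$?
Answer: $\frac{721510767}{453335599} \approx 1.5916$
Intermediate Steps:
$W{\left(m \right)} = -45 + m$
$h = 14595$ ($h = \left(-105\right) \left(-139\right) = 14595$)
$\frac{h}{9157} + \frac{W{\left(159 \right)}}{k} = \frac{14595}{9157} + \frac{-45 + 159}{-49507} = 14595 \cdot \frac{1}{9157} + 114 \left(- \frac{1}{49507}\right) = \frac{14595}{9157} - \frac{114}{49507} = \frac{721510767}{453335599}$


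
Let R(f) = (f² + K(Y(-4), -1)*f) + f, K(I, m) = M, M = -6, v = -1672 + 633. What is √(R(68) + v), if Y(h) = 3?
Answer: √3245 ≈ 56.965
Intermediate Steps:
v = -1039
K(I, m) = -6
R(f) = f² - 5*f (R(f) = (f² - 6*f) + f = f² - 5*f)
√(R(68) + v) = √(68*(-5 + 68) - 1039) = √(68*63 - 1039) = √(4284 - 1039) = √3245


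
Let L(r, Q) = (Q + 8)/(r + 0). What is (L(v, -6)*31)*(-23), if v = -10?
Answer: 713/5 ≈ 142.60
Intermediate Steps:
L(r, Q) = (8 + Q)/r
(L(v, -6)*31)*(-23) = (((8 - 6)/(-10))*31)*(-23) = (-1/10*2*31)*(-23) = -1/5*31*(-23) = -31/5*(-23) = 713/5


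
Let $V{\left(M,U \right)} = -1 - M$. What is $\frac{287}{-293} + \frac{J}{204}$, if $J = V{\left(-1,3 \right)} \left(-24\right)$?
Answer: $- \frac{287}{293} \approx -0.97952$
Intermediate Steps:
$J = 0$ ($J = \left(-1 - -1\right) \left(-24\right) = \left(-1 + 1\right) \left(-24\right) = 0 \left(-24\right) = 0$)
$\frac{287}{-293} + \frac{J}{204} = \frac{287}{-293} + \frac{0}{204} = 287 \left(- \frac{1}{293}\right) + 0 \cdot \frac{1}{204} = - \frac{287}{293} + 0 = - \frac{287}{293}$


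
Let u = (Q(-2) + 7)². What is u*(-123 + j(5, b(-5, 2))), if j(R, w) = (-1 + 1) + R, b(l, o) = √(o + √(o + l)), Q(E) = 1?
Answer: -7552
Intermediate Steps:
u = 64 (u = (1 + 7)² = 8² = 64)
b(l, o) = √(o + √(l + o))
j(R, w) = R (j(R, w) = 0 + R = R)
u*(-123 + j(5, b(-5, 2))) = 64*(-123 + 5) = 64*(-118) = -7552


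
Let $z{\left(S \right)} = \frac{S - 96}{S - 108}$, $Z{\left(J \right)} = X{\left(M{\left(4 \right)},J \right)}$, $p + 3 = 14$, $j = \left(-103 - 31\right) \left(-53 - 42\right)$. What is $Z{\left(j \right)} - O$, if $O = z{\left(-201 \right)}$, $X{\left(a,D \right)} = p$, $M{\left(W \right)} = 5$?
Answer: $\frac{1034}{103} \approx 10.039$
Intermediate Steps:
$j = 12730$ ($j = \left(-134\right) \left(-95\right) = 12730$)
$p = 11$ ($p = -3 + 14 = 11$)
$X{\left(a,D \right)} = 11$
$Z{\left(J \right)} = 11$
$z{\left(S \right)} = \frac{-96 + S}{-108 + S}$
$O = \frac{99}{103}$ ($O = \frac{-96 - 201}{-108 - 201} = \frac{1}{-309} \left(-297\right) = \left(- \frac{1}{309}\right) \left(-297\right) = \frac{99}{103} \approx 0.96117$)
$Z{\left(j \right)} - O = 11 - \frac{99}{103} = \frac{1034}{103}$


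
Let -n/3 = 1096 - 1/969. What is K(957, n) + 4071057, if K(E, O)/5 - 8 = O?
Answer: 1309654216/323 ≈ 4.0547e+6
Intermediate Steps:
n = -1062023/323 (n = -3*(1096 - 1/969) = -3*1062023/969 = -1062023/323 ≈ -3288.0)
K(E, O) = 40 + 5*O
K(957, n) + 4071057 = (40 + 5*(-1062023/323)) + 4071057 = (40 - 5310115/323) + 4071057 = -5297195/323 + 4071057 = 1309654216/323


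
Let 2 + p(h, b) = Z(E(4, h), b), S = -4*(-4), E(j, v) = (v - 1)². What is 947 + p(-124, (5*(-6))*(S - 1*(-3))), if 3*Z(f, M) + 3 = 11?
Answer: 2843/3 ≈ 947.67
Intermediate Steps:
E(j, v) = (-1 + v)²
Z(f, M) = 8/3 (Z(f, M) = -1 + (⅓)*11 = -1 + 11/3 = 8/3)
S = 16
p(h, b) = ⅔ (p(h, b) = -2 + 8/3 = ⅔)
947 + p(-124, (5*(-6))*(S - 1*(-3))) = 947 + ⅔ = 2843/3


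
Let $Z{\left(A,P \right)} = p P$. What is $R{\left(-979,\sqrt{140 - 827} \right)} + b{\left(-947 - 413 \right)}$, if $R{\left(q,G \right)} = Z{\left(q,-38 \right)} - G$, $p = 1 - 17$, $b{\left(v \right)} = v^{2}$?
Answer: $1850208 - i \sqrt{687} \approx 1.8502 \cdot 10^{6} - 26.211 i$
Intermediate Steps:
$p = -16$
$Z{\left(A,P \right)} = - 16 P$
$R{\left(q,G \right)} = 608 - G$ ($R{\left(q,G \right)} = \left(-16\right) \left(-38\right) - G = 608 - G$)
$R{\left(-979,\sqrt{140 - 827} \right)} + b{\left(-947 - 413 \right)} = \left(608 - \sqrt{140 - 827}\right) + \left(-947 - 413\right)^{2} = \left(608 - \sqrt{-687}\right) + \left(-947 - 413\right)^{2} = \left(608 - i \sqrt{687}\right) + \left(-1360\right)^{2} = \left(608 - i \sqrt{687}\right) + 1849600 = 1850208 - i \sqrt{687}$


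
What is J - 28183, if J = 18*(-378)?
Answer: -34987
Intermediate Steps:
J = -6804
J - 28183 = -6804 - 28183 = -34987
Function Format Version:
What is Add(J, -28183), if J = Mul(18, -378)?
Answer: -34987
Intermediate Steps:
J = -6804
Add(J, -28183) = Add(-6804, -28183) = -34987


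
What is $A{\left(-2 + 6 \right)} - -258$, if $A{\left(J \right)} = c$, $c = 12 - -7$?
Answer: $277$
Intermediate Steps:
$c = 19$ ($c = 12 + 7 = 19$)
$A{\left(J \right)} = 19$
$A{\left(-2 + 6 \right)} - -258 = 19 - -258 = 19 + 258 = 277$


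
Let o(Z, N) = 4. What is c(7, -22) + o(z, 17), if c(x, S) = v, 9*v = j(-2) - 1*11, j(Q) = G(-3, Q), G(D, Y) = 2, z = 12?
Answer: 3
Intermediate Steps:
j(Q) = 2
v = -1 (v = (2 - 1*11)/9 = (2 - 11)/9 = (⅑)*(-9) = -1)
c(x, S) = -1
c(7, -22) + o(z, 17) = -1 + 4 = 3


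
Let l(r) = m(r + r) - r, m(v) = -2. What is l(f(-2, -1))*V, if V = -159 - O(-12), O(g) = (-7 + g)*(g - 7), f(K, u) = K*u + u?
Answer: 1560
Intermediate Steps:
f(K, u) = u + K*u
l(r) = -2 - r
O(g) = (-7 + g)² (O(g) = (-7 + g)*(-7 + g) = (-7 + g)²)
V = -520 (V = -159 - (-7 - 12)² = -159 - 1*(-19)² = -159 - 1*361 = -159 - 361 = -520)
l(f(-2, -1))*V = (-2 - (-1)*(1 - 2))*(-520) = (-2 - (-1)*(-1))*(-520) = (-2 - 1*1)*(-520) = (-2 - 1)*(-520) = -3*(-520) = 1560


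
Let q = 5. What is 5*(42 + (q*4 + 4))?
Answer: 330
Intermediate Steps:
5*(42 + (q*4 + 4)) = 5*(42 + (5*4 + 4)) = 5*(42 + (20 + 4)) = 5*(42 + 24) = 5*66 = 330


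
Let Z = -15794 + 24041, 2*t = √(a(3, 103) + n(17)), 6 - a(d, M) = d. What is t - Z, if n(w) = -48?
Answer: -8247 + 3*I*√5/2 ≈ -8247.0 + 3.3541*I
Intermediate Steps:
a(d, M) = 6 - d
t = 3*I*√5/2 (t = √((6 - 1*3) - 48)/2 = √((6 - 3) - 48)/2 = √(3 - 48)/2 = √(-45)/2 = (3*I*√5)/2 = 3*I*√5/2 ≈ 3.3541*I)
Z = 8247
t - Z = 3*I*√5/2 - 1*8247 = 3*I*√5/2 - 8247 = -8247 + 3*I*√5/2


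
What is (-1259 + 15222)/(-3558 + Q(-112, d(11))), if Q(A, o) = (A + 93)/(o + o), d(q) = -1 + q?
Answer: -279260/71179 ≈ -3.9233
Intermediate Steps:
Q(A, o) = (93 + A)/(2*o) (Q(A, o) = (93 + A)/((2*o)) = (93 + A)*(1/(2*o)) = (93 + A)/(2*o))
(-1259 + 15222)/(-3558 + Q(-112, d(11))) = (-1259 + 15222)/(-3558 + (93 - 112)/(2*(-1 + 11))) = 13963/(-3558 + (½)*(-19)/10) = 13963/(-3558 + (½)*(⅒)*(-19)) = 13963/(-3558 - 19/20) = 13963/(-71179/20) = 13963*(-20/71179) = -279260/71179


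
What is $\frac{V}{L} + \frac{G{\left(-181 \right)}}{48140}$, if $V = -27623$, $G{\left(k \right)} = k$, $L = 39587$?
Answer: $- \frac{1336936467}{1905718180} \approx -0.70154$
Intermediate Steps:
$\frac{V}{L} + \frac{G{\left(-181 \right)}}{48140} = - \frac{27623}{39587} - \frac{181}{48140} = - \frac{1336936467}{1905718180}$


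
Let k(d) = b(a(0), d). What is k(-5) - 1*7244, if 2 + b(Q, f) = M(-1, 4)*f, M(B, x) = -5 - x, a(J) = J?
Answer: -7201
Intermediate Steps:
b(Q, f) = -2 - 9*f (b(Q, f) = -2 + (-5 - 1*4)*f = -2 + (-5 - 4)*f = -2 - 9*f)
k(d) = -2 - 9*d
k(-5) - 1*7244 = (-2 - 9*(-5)) - 1*7244 = (-2 + 45) - 7244 = 43 - 7244 = -7201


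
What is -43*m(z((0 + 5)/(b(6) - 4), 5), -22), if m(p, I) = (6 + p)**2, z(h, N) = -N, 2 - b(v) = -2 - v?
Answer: -43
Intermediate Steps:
b(v) = 4 + v (b(v) = 2 - (-2 - v) = 2 + (2 + v) = 4 + v)
-43*m(z((0 + 5)/(b(6) - 4), 5), -22) = -43*(6 - 1*5)**2 = -43*(6 - 5)**2 = -43*1**2 = -43*1 = -43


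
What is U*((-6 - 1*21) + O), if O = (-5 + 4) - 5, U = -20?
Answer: 660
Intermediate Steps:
O = -6 (O = -1 - 5 = -6)
U*((-6 - 1*21) + O) = -20*((-6 - 1*21) - 6) = -20*((-6 - 21) - 6) = -20*(-27 - 6) = -20*(-33) = 660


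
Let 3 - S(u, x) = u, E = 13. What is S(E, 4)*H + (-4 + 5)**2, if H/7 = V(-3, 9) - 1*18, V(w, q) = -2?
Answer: 1401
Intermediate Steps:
H = -140 (H = 7*(-2 - 1*18) = 7*(-2 - 18) = 7*(-20) = -140)
S(u, x) = 3 - u
S(E, 4)*H + (-4 + 5)**2 = (3 - 1*13)*(-140) + (-4 + 5)**2 = (3 - 13)*(-140) + 1**2 = -10*(-140) + 1 = 1400 + 1 = 1401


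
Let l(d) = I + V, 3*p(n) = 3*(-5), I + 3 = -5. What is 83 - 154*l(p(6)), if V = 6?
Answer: 391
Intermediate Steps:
I = -8 (I = -3 - 5 = -8)
p(n) = -5 (p(n) = (3*(-5))/3 = (⅓)*(-15) = -5)
l(d) = -2 (l(d) = -8 + 6 = -2)
83 - 154*l(p(6)) = 83 - 154*(-2) = 83 + 308 = 391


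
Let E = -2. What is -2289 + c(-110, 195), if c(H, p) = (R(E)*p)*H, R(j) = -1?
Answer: 19161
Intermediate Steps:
c(H, p) = -H*p (c(H, p) = (-p)*H = -H*p)
-2289 + c(-110, 195) = -2289 - 1*(-110)*195 = -2289 + 21450 = 19161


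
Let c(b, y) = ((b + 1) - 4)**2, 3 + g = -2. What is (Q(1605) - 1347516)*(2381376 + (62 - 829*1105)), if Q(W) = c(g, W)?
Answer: -1974546728636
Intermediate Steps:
g = -5 (g = -3 - 2 = -5)
c(b, y) = (-3 + b)**2 (c(b, y) = ((1 + b) - 4)**2 = (-3 + b)**2)
Q(W) = 64 (Q(W) = (-3 - 5)**2 = (-8)**2 = 64)
(Q(1605) - 1347516)*(2381376 + (62 - 829*1105)) = (64 - 1347516)*(2381376 + (62 - 829*1105)) = -1347452*(2381376 + (62 - 916045)) = -1347452*(2381376 - 915983) = -1347452*1465393 = -1974546728636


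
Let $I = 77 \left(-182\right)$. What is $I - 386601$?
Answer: $-400615$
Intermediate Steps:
$I = -14014$
$I - 386601 = -14014 - 386601 = -400615$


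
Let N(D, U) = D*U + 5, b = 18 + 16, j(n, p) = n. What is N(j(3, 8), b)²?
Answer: 11449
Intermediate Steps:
b = 34
N(D, U) = 5 + D*U
N(j(3, 8), b)² = (5 + 3*34)² = (5 + 102)² = 107² = 11449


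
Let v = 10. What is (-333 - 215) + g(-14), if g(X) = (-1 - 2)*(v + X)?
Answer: -536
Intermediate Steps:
g(X) = -30 - 3*X (g(X) = (-1 - 2)*(10 + X) = -3*(10 + X) = -30 - 3*X)
(-333 - 215) + g(-14) = (-333 - 215) + (-30 - 3*(-14)) = -548 + (-30 + 42) = -548 + 12 = -536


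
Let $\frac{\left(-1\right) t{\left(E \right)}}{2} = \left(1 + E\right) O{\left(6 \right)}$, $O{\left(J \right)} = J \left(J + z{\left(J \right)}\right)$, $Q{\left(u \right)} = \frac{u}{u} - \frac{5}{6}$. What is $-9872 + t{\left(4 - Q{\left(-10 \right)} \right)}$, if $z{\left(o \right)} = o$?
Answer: $-10568$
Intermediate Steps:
$Q{\left(u \right)} = \frac{1}{6}$ ($Q{\left(u \right)} = 1 - \frac{5}{6} = \frac{1}{6}$)
$O{\left(J \right)} = 2 J^{2}$ ($O{\left(J \right)} = J \left(J + J\right) = J 2 J = 2 J^{2}$)
$t{\left(E \right)} = -144 - 144 E$ ($t{\left(E \right)} = - 2 \left(1 + E\right) 2 \cdot 6^{2} = - 2 \left(1 + E\right) 2 \cdot 36 = - 2 \left(1 + E\right) 72 = - 2 \left(72 + 72 E\right) = -144 - 144 E$)
$-9872 + t{\left(4 - Q{\left(-10 \right)} \right)} = -9872 - \left(144 + 144 \left(4 - \frac{1}{6}\right)\right) = -9872 - 696 = -10568$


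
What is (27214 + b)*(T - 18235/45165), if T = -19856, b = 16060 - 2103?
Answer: -7384549750045/9033 ≈ -8.1751e+8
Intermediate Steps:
b = 13957
(27214 + b)*(T - 18235/45165) = (27214 + 13957)*(-19856 - 18235/45165) = 41171*(-19856 - 18235*1/45165) = 41171*(-19856 - 3647/9033) = 41171*(-179362895/9033) = -7384549750045/9033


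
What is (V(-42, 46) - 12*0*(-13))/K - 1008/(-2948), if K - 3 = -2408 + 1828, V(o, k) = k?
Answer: 111502/425249 ≈ 0.26220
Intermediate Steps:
K = -577 (K = 3 + (-2408 + 1828) = 3 - 580 = -577)
(V(-42, 46) - 12*0*(-13))/K - 1008/(-2948) = (46 - 12*0*(-13))/(-577) - 1008/(-2948) = (46 + 0*(-13))*(-1/577) - 1008*(-1/2948) = (46 + 0)*(-1/577) + 252/737 = 46*(-1/577) + 252/737 = -46/577 + 252/737 = 111502/425249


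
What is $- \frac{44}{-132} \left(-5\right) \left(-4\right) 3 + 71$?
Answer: $91$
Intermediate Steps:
$- \frac{44}{-132} \left(-5\right) \left(-4\right) 3 + 71 = \left(-44\right) \left(- \frac{1}{132}\right) 20 \cdot 3 + 71 = \frac{1}{3} \cdot 60 + 71 = 20 + 71 = 91$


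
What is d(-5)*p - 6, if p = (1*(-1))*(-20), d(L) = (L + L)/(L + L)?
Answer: 14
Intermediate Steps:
d(L) = 1 (d(L) = (2*L)/((2*L)) = (2*L)*(1/(2*L)) = 1)
p = 20 (p = -1*(-20) = 20)
d(-5)*p - 6 = 1*20 - 6 = 20 - 6 = 14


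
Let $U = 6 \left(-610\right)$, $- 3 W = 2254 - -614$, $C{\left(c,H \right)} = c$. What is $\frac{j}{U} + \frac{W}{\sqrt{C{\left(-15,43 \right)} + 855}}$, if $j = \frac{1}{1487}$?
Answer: $- \frac{1}{5442420} - \frac{239 \sqrt{210}}{105} \approx -32.985$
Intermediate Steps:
$W = -956$ ($W = - \frac{2254 - -614}{3} = - \frac{2254 + 614}{3} = \left(- \frac{1}{3}\right) 2868 = -956$)
$U = -3660$
$j = \frac{1}{1487} \approx 0.00067249$
$\frac{j}{U} + \frac{W}{\sqrt{C{\left(-15,43 \right)} + 855}} = \frac{1}{1487 \left(-3660\right)} - \frac{956}{\sqrt{-15 + 855}} = \frac{1}{1487} \left(- \frac{1}{3660}\right) - \frac{956}{\sqrt{840}} = - \frac{1}{5442420} - \frac{956}{2 \sqrt{210}} = - \frac{1}{5442420} - 956 \frac{\sqrt{210}}{420} = - \frac{1}{5442420} - \frac{239 \sqrt{210}}{105}$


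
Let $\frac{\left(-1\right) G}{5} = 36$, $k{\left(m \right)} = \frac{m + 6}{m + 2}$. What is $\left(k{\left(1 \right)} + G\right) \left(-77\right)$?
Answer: $\frac{41041}{3} \approx 13680.0$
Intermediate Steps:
$k{\left(m \right)} = \frac{6 + m}{2 + m}$
$G = -180$ ($G = \left(-5\right) 36 = -180$)
$\left(k{\left(1 \right)} + G\right) \left(-77\right) = \left(\frac{6 + 1}{2 + 1} - 180\right) \left(-77\right) = \left(\frac{1}{3} \cdot 7 - 180\right) \left(-77\right) = \left(\frac{7}{3} - 180\right) \left(-77\right) = \left(- \frac{533}{3}\right) \left(-77\right) = \frac{41041}{3}$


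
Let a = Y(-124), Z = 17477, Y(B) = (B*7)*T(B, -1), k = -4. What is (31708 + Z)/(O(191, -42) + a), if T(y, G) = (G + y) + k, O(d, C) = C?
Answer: 3279/7462 ≈ 0.43943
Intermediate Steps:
T(y, G) = -4 + G + y (T(y, G) = (G + y) - 4 = -4 + G + y)
Y(B) = 7*B*(-5 + B) (Y(B) = (B*7)*(-4 - 1 + B) = (7*B)*(-5 + B) = 7*B*(-5 + B))
a = 111972 (a = 7*(-124)*(-5 - 124) = 7*(-124)*(-129) = 111972)
(31708 + Z)/(O(191, -42) + a) = (31708 + 17477)/(-42 + 111972) = 49185/111930 = 49185*(1/111930) = 3279/7462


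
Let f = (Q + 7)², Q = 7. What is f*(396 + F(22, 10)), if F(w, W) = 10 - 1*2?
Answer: 79184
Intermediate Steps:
F(w, W) = 8 (F(w, W) = 10 - 2 = 8)
f = 196 (f = (7 + 7)² = 14² = 196)
f*(396 + F(22, 10)) = 196*(396 + 8) = 196*404 = 79184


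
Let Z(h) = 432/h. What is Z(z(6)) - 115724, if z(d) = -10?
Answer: -578836/5 ≈ -1.1577e+5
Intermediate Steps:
Z(z(6)) - 115724 = 432/(-10) - 115724 = 432*(-⅒) - 115724 = -216/5 - 115724 = -578836/5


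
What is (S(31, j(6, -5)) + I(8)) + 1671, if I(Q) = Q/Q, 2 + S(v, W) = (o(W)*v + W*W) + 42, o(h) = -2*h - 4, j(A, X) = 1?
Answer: 1527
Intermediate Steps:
o(h) = -4 - 2*h
S(v, W) = 40 + W² + v*(-4 - 2*W) (S(v, W) = -2 + (((-4 - 2*W)*v + W*W) + 42) = -2 + ((v*(-4 - 2*W) + W²) + 42) = -2 + ((W² + v*(-4 - 2*W)) + 42) = -2 + (42 + W² + v*(-4 - 2*W)) = 40 + W² + v*(-4 - 2*W))
I(Q) = 1
(S(31, j(6, -5)) + I(8)) + 1671 = ((40 + 1² - 2*31*(2 + 1)) + 1) + 1671 = ((40 + 1 - 2*31*3) + 1) + 1671 = ((40 + 1 - 186) + 1) + 1671 = (-145 + 1) + 1671 = -144 + 1671 = 1527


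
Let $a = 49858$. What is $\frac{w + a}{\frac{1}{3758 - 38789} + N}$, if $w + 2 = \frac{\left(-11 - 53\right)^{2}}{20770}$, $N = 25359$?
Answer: $\frac{2267191466856}{1153190808035} \approx 1.966$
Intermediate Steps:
$w = - \frac{18722}{10385}$ ($w = -2 + \frac{\left(-11 - 53\right)^{2}}{20770} = -2 + \left(-64\right)^{2} \cdot \frac{1}{20770} = -2 + 4096 \cdot \frac{1}{20770} = -2 + \frac{2048}{10385} = - \frac{18722}{10385} \approx -1.8028$)
$\frac{w + a}{\frac{1}{3758 - 38789} + N} = \frac{- \frac{18722}{10385} + 49858}{\frac{1}{3758 - 38789} + 25359} = \frac{517756608}{10385 \left(\frac{1}{-35031} + 25359\right)} = \frac{517756608}{10385 \left(- \frac{1}{35031} + 25359\right)} = \frac{517756608}{10385 \cdot \frac{888351128}{35031}} = \frac{517756608}{10385} \cdot \frac{35031}{888351128} = \frac{2267191466856}{1153190808035}$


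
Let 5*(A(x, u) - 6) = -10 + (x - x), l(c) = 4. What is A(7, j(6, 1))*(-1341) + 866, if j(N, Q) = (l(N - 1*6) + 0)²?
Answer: -4498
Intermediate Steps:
j(N, Q) = 16 (j(N, Q) = (4 + 0)² = 4² = 16)
A(x, u) = 4 (A(x, u) = 6 + (-10 + (x - x))/5 = 6 + (-10 + 0)/5 = 6 + (⅕)*(-10) = 6 - 2 = 4)
A(7, j(6, 1))*(-1341) + 866 = 4*(-1341) + 866 = -5364 + 866 = -4498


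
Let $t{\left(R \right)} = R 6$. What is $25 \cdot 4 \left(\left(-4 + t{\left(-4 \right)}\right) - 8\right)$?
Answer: $-3600$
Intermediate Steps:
$t{\left(R \right)} = 6 R$
$25 \cdot 4 \left(\left(-4 + t{\left(-4 \right)}\right) - 8\right) = 25 \cdot 4 \left(\left(-4 + 6 \left(-4\right)\right) - 8\right) = 100 \left(\left(-4 - 24\right) - 8\right) = 100 \left(-28 - 8\right) = 100 \left(-36\right) = -3600$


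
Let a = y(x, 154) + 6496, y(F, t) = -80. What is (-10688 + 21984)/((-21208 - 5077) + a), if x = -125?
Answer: -11296/19869 ≈ -0.56852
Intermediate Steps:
a = 6416 (a = -80 + 6496 = 6416)
(-10688 + 21984)/((-21208 - 5077) + a) = (-10688 + 21984)/((-21208 - 5077) + 6416) = 11296/(-26285 + 6416) = 11296/(-19869) = 11296*(-1/19869) = -11296/19869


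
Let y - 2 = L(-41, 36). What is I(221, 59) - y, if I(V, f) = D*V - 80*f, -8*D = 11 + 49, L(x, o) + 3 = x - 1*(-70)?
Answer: -12811/2 ≈ -6405.5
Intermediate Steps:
L(x, o) = 67 + x (L(x, o) = -3 + (x - 1*(-70)) = -3 + (x + 70) = -3 + (70 + x) = 67 + x)
D = -15/2 (D = -(11 + 49)/8 = -1/8*60 = -15/2 ≈ -7.5000)
y = 28 (y = 2 + (67 - 41) = 2 + 26 = 28)
I(V, f) = -80*f - 15*V/2 (I(V, f) = -15*V/2 - 80*f = -80*f - 15*V/2)
I(221, 59) - y = (-80*59 - 15/2*221) - 1*28 = (-4720 - 3315/2) - 28 = -12755/2 - 28 = -12811/2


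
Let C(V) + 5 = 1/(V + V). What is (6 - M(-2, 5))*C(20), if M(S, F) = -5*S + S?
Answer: 199/20 ≈ 9.9500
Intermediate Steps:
M(S, F) = -4*S
C(V) = -5 + 1/(2*V) (C(V) = -5 + 1/(V + V) = -5 + 1/(2*V))
(6 - M(-2, 5))*C(20) = (6 - (-4)*(-2))*(-5 + (½)/20) = (6 - 1*8)*(-5 + (½)*(1/20)) = (6 - 8)*(-5 + 1/40) = -2*(-199/40) = 199/20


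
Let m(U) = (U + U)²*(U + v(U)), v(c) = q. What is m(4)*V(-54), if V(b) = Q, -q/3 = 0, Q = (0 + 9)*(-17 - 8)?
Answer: -57600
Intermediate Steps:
Q = -225 (Q = 9*(-25) = -225)
q = 0 (q = -3*0 = 0)
v(c) = 0
V(b) = -225
m(U) = 4*U³ (m(U) = (U + U)²*(U + 0) = (2*U)²*U = (4*U²)*U = 4*U³)
m(4)*V(-54) = (4*4³)*(-225) = (4*64)*(-225) = 256*(-225) = -57600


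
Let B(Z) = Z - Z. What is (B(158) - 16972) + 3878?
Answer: -13094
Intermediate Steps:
B(Z) = 0
(B(158) - 16972) + 3878 = (0 - 16972) + 3878 = -16972 + 3878 = -13094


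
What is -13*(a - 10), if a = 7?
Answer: 39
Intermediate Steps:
-13*(a - 10) = -13*(7 - 10) = -13*(-3) = 39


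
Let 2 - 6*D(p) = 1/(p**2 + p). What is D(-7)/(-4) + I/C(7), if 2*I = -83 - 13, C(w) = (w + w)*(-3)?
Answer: 1069/1008 ≈ 1.0605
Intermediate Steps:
C(w) = -6*w (C(w) = (2*w)*(-3) = -6*w)
D(p) = 1/3 - 1/(6*(p + p**2)) (D(p) = 1/3 - 1/(6*(p**2 + p)) = 1/3 - 1/(6*(p + p**2)))
I = -48 (I = (-83 - 13)/2 = (1/2)*(-96) = -48)
D(-7)/(-4) + I/C(7) = ((1/6)*(-1 + 2*(-7) + 2*(-7)**2)/(-7*(1 - 7)))/(-4) - 48/((-6*7)) = ((1/6)*(-1/7)*(-1 - 14 + 2*49)/(-6))*(-1/4) - 48/(-42) = ((1/6)*(-1/7)*(-1/6)*(-1 - 14 + 98))*(-1/4) - 48*(-1/42) = ((1/6)*(-1/7)*(-1/6)*83)*(-1/4) + 8/7 = (83/252)*(-1/4) + 8/7 = -83/1008 + 8/7 = 1069/1008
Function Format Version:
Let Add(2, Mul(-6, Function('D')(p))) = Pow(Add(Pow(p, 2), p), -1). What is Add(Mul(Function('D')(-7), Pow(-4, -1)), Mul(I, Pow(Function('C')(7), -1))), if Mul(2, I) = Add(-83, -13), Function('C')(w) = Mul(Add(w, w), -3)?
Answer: Rational(1069, 1008) ≈ 1.0605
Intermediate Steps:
Function('C')(w) = Mul(-6, w) (Function('C')(w) = Mul(Mul(2, w), -3) = Mul(-6, w))
Function('D')(p) = Add(Rational(1, 3), Mul(Rational(-1, 6), Pow(Add(p, Pow(p, 2)), -1))) (Function('D')(p) = Add(Rational(1, 3), Mul(Rational(-1, 6), Pow(Add(Pow(p, 2), p), -1))) = Add(Rational(1, 3), Mul(Rational(-1, 6), Pow(Add(p, Pow(p, 2)), -1))))
I = -48 (I = Mul(Rational(1, 2), Add(-83, -13)) = Mul(Rational(1, 2), -96) = -48)
Add(Mul(Function('D')(-7), Pow(-4, -1)), Mul(I, Pow(Function('C')(7), -1))) = Add(Mul(Mul(Rational(1, 6), Pow(-7, -1), Pow(Add(1, -7), -1), Add(-1, Mul(2, -7), Mul(2, Pow(-7, 2)))), Pow(-4, -1)), Mul(-48, Pow(Mul(-6, 7), -1))) = Add(Mul(Mul(Rational(1, 6), Rational(-1, 7), Pow(-6, -1), Add(-1, -14, Mul(2, 49))), Rational(-1, 4)), Mul(-48, Pow(-42, -1))) = Add(Mul(Mul(Rational(1, 6), Rational(-1, 7), Rational(-1, 6), Add(-1, -14, 98)), Rational(-1, 4)), Mul(-48, Rational(-1, 42))) = Add(Mul(Mul(Rational(1, 6), Rational(-1, 7), Rational(-1, 6), 83), Rational(-1, 4)), Rational(8, 7)) = Add(Mul(Rational(83, 252), Rational(-1, 4)), Rational(8, 7)) = Add(Rational(-83, 1008), Rational(8, 7)) = Rational(1069, 1008)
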